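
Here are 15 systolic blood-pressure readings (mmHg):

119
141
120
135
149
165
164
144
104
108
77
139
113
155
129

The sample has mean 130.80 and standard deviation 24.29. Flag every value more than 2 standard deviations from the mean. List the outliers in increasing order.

77

Cutoffs at x̄ ± 2s: 130.80 ± 2·24.29 = [82.22, 179.38].
77: z = -2.21, |z| > 2 → outlier.
Every other value lies within [82.22, 179.38].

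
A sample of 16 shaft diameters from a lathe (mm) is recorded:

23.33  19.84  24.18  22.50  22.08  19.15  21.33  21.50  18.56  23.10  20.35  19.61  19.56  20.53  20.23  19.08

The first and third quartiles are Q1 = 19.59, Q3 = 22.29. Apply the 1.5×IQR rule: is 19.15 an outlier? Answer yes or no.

IQR = Q3 − Q1 = 22.29 − 19.59 = 2.70.
Lower fence = Q1 − 1.5·IQR = 19.59 − 4.05 = 15.54.
Upper fence = Q3 + 1.5·IQR = 22.29 + 4.05 = 26.34.
19.15 lies within [15.54, 26.34].

no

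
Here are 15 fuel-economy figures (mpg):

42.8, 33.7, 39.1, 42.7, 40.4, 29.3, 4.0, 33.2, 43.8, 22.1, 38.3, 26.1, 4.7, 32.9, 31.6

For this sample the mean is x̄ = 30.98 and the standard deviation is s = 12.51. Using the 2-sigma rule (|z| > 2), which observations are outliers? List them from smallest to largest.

Cutoffs at x̄ ± 2s: 30.98 ± 2·12.51 = [5.96, 56.00].
4.0: z = -2.16, |z| > 2 → outlier.
4.7: z = -2.10, |z| > 2 → outlier.
Every other value lies within [5.96, 56.00].

4.0, 4.7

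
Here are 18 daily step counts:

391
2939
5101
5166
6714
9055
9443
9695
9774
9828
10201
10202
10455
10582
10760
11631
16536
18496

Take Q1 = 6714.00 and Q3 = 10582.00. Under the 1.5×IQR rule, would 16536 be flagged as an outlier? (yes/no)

yes

IQR = Q3 − Q1 = 10582.00 − 6714.00 = 3868.00.
Lower fence = Q1 − 1.5·IQR = 6714.00 − 5802.00 = 912.00.
Upper fence = Q3 + 1.5·IQR = 10582.00 + 5802.00 = 16384.00.
16536 lies above the upper fence.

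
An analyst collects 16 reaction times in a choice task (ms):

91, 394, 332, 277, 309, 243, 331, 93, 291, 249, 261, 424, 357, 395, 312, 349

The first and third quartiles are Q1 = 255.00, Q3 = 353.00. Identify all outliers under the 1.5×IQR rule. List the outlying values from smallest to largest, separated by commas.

91, 93

IQR = Q3 − Q1 = 353.00 − 255.00 = 98.00.
Lower fence = Q1 − 1.5·IQR = 255.00 − 147.00 = 108.00.
Upper fence = Q3 + 1.5·IQR = 353.00 + 147.00 = 500.00.
91 < 108.00 → outlier.
93 < 108.00 → outlier.
All remaining values lie within [108.00, 500.00].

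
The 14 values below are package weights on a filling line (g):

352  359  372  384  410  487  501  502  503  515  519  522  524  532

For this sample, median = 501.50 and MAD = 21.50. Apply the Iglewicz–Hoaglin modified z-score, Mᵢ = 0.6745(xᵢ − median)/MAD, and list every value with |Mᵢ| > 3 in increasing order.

|Mᵢ| > 3 ⇔ |xᵢ − 501.50| > 3·21.50/0.6745 = 95.63.
So outliers lie outside [405.87, 597.13].
352: M = -4.69 → outlier.
359: M = -4.47 → outlier.
372: M = -4.06 → outlier.
384: M = -3.69 → outlier.

352, 359, 372, 384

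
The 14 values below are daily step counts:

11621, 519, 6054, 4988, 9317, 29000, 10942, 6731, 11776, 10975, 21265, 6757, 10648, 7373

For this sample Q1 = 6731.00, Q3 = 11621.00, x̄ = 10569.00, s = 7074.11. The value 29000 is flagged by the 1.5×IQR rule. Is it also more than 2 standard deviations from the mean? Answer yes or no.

yes

z = (29000 − 10569.00) / 7074.11 = 2.61.
|z| = 2.61 > 2.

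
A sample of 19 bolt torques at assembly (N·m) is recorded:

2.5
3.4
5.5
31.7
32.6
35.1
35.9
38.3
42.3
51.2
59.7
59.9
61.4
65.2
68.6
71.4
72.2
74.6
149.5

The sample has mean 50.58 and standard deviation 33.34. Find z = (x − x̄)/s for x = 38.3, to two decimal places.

z = (38.3 − 50.58) / 33.34 = -0.37.

-0.37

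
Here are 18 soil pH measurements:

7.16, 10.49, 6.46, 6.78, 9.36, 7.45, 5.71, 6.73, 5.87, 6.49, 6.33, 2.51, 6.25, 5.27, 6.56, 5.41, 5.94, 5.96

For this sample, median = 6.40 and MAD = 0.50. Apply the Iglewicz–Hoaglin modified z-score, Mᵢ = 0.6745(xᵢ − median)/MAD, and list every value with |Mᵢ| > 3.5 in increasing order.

|Mᵢ| > 3.5 ⇔ |xᵢ − 6.40| > 3.5·0.50/0.6745 = 2.59.
So outliers lie outside [3.81, 8.99].
2.51: M = -5.25 → outlier.
9.36: M = 3.99 → outlier.
10.49: M = 5.52 → outlier.

2.51, 9.36, 10.49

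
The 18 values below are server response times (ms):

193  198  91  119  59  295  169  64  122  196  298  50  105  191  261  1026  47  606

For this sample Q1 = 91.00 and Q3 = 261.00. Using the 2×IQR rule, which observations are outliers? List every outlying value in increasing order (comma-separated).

606, 1026

IQR = Q3 − Q1 = 261.00 − 91.00 = 170.00.
Lower fence = Q1 − 2·IQR = 91.00 − 340.00 = -249.00.
Upper fence = Q3 + 2·IQR = 261.00 + 340.00 = 601.00.
606 > 601.00 → outlier.
1026 > 601.00 → outlier.
All remaining values lie within [-249.00, 601.00].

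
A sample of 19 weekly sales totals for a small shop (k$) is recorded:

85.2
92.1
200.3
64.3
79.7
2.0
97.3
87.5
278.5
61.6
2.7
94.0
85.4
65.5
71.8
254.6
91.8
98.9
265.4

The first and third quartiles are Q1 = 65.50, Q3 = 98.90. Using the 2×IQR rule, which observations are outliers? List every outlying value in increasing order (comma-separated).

200.3, 254.6, 265.4, 278.5

IQR = Q3 − Q1 = 98.90 − 65.50 = 33.40.
Lower fence = Q1 − 2·IQR = 65.50 − 66.80 = -1.30.
Upper fence = Q3 + 2·IQR = 98.90 + 66.80 = 165.70.
200.3 > 165.70 → outlier.
254.6 > 165.70 → outlier.
265.4 > 165.70 → outlier.
278.5 > 165.70 → outlier.
All remaining values lie within [-1.30, 165.70].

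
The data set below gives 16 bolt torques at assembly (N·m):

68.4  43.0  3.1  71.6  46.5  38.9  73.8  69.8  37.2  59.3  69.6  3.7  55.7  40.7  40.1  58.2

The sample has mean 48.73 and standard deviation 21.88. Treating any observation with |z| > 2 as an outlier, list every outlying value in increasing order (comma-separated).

Cutoffs at x̄ ± 2s: 48.73 ± 2·21.88 = [4.97, 92.49].
3.1: z = -2.09, |z| > 2 → outlier.
3.7: z = -2.06, |z| > 2 → outlier.
Every other value lies within [4.97, 92.49].

3.1, 3.7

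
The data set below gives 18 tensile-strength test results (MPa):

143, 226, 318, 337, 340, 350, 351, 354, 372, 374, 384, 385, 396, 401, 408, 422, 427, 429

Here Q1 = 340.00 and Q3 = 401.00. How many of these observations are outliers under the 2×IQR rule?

1

IQR = 61.00; fences at 340.00 − 122.00 = 218.00 and 401.00 + 122.00 = 523.00.
Outside the cutoffs: 143.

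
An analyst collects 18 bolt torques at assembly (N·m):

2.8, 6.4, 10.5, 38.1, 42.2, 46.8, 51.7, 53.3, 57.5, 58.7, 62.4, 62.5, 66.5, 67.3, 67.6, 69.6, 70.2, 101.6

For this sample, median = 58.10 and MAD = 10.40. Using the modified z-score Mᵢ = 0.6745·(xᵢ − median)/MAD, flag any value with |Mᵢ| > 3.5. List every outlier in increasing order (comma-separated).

|Mᵢ| > 3.5 ⇔ |xᵢ − 58.10| > 3.5·10.40/0.6745 = 53.97.
So outliers lie outside [4.13, 112.07].
2.8: M = -3.59 → outlier.

2.8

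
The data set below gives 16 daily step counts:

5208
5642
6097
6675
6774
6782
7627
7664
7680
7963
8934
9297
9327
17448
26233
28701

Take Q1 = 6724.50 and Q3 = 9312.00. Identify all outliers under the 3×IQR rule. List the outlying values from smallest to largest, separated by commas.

17448, 26233, 28701

IQR = Q3 − Q1 = 9312.00 − 6724.50 = 2587.50.
Lower fence = Q1 − 3·IQR = 6724.50 − 7762.50 = -1038.00.
Upper fence = Q3 + 3·IQR = 9312.00 + 7762.50 = 17074.50.
17448 > 17074.50 → outlier.
26233 > 17074.50 → outlier.
28701 > 17074.50 → outlier.
All remaining values lie within [-1038.00, 17074.50].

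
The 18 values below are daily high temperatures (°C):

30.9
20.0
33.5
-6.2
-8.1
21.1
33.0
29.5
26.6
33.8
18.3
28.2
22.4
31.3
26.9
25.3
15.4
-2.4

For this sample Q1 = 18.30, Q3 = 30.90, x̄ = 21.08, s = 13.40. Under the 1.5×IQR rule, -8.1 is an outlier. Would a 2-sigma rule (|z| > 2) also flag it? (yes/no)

z = (-8.1 − 21.08) / 13.40 = -2.18.
|z| = 2.18 > 2.

yes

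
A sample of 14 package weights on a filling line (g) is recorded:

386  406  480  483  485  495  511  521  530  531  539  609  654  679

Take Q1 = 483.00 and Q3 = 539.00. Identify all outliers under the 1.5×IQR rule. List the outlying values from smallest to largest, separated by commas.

IQR = Q3 − Q1 = 539.00 − 483.00 = 56.00.
Lower fence = Q1 − 1.5·IQR = 483.00 − 84.00 = 399.00.
Upper fence = Q3 + 1.5·IQR = 539.00 + 84.00 = 623.00.
386 < 399.00 → outlier.
654 > 623.00 → outlier.
679 > 623.00 → outlier.
All remaining values lie within [399.00, 623.00].

386, 654, 679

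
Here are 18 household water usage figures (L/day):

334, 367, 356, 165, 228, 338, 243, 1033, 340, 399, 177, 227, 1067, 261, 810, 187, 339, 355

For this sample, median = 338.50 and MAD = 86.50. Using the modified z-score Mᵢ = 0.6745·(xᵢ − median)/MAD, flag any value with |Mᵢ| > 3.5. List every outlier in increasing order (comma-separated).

|Mᵢ| > 3.5 ⇔ |xᵢ − 338.50| > 3.5·86.50/0.6745 = 448.85.
So outliers lie outside [-110.35, 787.35].
810: M = 3.68 → outlier.
1033: M = 5.42 → outlier.
1067: M = 5.68 → outlier.

810, 1033, 1067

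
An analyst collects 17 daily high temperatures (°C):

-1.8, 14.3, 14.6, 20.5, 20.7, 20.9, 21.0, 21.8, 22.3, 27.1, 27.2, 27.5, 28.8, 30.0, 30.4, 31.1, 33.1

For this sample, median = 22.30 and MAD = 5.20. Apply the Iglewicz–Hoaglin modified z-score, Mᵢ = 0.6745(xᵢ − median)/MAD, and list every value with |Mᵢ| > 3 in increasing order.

|Mᵢ| > 3 ⇔ |xᵢ − 22.30| > 3·5.20/0.6745 = 23.13.
So outliers lie outside [-0.83, 45.43].
-1.8: M = -3.13 → outlier.

-1.8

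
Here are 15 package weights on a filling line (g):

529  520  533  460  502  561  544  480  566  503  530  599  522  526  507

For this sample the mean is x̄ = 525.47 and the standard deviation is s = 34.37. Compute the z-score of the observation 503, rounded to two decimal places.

-0.65

z = (503 − 525.47) / 34.37 = -0.65.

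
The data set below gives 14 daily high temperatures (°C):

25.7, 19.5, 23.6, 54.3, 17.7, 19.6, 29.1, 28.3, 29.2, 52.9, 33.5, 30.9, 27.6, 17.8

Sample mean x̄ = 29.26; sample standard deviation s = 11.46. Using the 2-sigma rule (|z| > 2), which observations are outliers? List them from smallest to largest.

52.9, 54.3

Cutoffs at x̄ ± 2s: 29.26 ± 2·11.46 = [6.34, 52.18].
52.9: z = 2.06, |z| > 2 → outlier.
54.3: z = 2.18, |z| > 2 → outlier.
Every other value lies within [6.34, 52.18].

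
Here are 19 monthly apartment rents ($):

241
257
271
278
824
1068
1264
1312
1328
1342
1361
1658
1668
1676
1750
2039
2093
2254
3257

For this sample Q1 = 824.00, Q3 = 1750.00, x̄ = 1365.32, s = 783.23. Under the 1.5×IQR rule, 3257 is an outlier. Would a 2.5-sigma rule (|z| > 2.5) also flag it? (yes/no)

z = (3257 − 1365.32) / 783.23 = 2.42.
|z| = 2.42 ≤ 2.5.

no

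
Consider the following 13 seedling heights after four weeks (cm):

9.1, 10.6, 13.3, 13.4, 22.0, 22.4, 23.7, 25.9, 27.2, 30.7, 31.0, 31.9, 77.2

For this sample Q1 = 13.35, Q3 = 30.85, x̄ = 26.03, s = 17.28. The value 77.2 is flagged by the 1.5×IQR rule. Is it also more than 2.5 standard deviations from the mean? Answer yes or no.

yes

z = (77.2 − 26.03) / 17.28 = 2.96.
|z| = 2.96 > 2.5.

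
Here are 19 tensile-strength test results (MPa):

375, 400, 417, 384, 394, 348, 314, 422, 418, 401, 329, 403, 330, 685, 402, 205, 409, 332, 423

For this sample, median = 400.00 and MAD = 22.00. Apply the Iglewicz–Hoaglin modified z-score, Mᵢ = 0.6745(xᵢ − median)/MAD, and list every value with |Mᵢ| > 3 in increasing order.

205, 685

|Mᵢ| > 3 ⇔ |xᵢ − 400.00| > 3·22.00/0.6745 = 97.85.
So outliers lie outside [302.15, 497.85].
205: M = -5.98 → outlier.
685: M = 8.74 → outlier.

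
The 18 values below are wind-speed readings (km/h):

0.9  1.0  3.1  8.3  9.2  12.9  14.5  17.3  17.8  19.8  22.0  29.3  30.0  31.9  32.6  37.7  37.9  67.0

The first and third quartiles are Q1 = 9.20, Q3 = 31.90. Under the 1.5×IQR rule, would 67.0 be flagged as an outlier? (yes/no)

yes

IQR = Q3 − Q1 = 31.90 − 9.20 = 22.70.
Lower fence = Q1 − 1.5·IQR = 9.20 − 34.05 = -24.85.
Upper fence = Q3 + 1.5·IQR = 31.90 + 34.05 = 65.95.
67.0 lies above the upper fence.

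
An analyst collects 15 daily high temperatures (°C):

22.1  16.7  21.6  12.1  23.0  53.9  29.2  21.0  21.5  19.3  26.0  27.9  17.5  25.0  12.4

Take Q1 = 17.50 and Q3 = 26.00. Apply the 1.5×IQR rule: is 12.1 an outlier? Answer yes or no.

no

IQR = Q3 − Q1 = 26.00 − 17.50 = 8.50.
Lower fence = Q1 − 1.5·IQR = 17.50 − 12.75 = 4.75.
Upper fence = Q3 + 1.5·IQR = 26.00 + 12.75 = 38.75.
12.1 lies within [4.75, 38.75].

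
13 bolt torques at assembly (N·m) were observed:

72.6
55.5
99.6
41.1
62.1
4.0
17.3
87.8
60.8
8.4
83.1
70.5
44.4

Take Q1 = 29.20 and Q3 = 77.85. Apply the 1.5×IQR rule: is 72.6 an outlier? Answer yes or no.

IQR = Q3 − Q1 = 77.85 − 29.20 = 48.65.
Lower fence = Q1 − 1.5·IQR = 29.20 − 72.975 = -43.775.
Upper fence = Q3 + 1.5·IQR = 77.85 + 72.975 = 150.825.
72.6 lies within [-43.775, 150.825].

no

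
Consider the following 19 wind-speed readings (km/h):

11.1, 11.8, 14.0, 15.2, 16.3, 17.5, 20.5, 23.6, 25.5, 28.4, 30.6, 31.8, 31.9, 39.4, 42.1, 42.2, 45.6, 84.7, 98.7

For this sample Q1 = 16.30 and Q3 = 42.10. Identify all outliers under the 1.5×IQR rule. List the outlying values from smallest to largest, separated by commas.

IQR = Q3 − Q1 = 42.10 − 16.30 = 25.80.
Lower fence = Q1 − 1.5·IQR = 16.30 − 38.70 = -22.40.
Upper fence = Q3 + 1.5·IQR = 42.10 + 38.70 = 80.80.
84.7 > 80.80 → outlier.
98.7 > 80.80 → outlier.
All remaining values lie within [-22.40, 80.80].

84.7, 98.7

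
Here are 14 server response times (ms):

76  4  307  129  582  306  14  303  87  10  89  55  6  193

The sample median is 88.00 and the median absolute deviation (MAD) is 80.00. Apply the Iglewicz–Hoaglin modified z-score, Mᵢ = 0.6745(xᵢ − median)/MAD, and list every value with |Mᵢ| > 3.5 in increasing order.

582

|Mᵢ| > 3.5 ⇔ |xᵢ − 88.00| > 3.5·80.00/0.6745 = 415.12.
So outliers lie outside [-327.12, 503.12].
582: M = 4.17 → outlier.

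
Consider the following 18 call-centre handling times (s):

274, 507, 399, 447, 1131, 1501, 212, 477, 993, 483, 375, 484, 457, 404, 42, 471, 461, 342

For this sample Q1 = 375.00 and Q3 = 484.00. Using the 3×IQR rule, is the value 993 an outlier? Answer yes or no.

yes

IQR = Q3 − Q1 = 484.00 − 375.00 = 109.00.
Lower fence = Q1 − 3·IQR = 375.00 − 327.00 = 48.00.
Upper fence = Q3 + 3·IQR = 484.00 + 327.00 = 811.00.
993 lies above the upper fence.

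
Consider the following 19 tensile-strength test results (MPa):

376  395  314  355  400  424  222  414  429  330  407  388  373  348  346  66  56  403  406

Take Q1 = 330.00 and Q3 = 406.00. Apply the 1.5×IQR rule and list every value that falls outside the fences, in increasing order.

IQR = Q3 − Q1 = 406.00 − 330.00 = 76.00.
Lower fence = Q1 − 1.5·IQR = 330.00 − 114.00 = 216.00.
Upper fence = Q3 + 1.5·IQR = 406.00 + 114.00 = 520.00.
56 < 216.00 → outlier.
66 < 216.00 → outlier.
All remaining values lie within [216.00, 520.00].

56, 66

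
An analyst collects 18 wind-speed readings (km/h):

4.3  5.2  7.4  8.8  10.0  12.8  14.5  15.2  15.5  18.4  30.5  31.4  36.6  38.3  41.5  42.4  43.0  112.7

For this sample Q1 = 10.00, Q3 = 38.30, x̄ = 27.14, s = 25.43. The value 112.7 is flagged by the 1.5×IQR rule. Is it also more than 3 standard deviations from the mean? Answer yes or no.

yes

z = (112.7 − 27.14) / 25.43 = 3.36.
|z| = 3.36 > 3.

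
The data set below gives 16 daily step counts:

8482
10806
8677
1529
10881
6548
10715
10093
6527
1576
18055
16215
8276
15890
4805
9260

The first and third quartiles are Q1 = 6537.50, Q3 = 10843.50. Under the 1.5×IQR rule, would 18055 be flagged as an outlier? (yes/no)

yes

IQR = Q3 − Q1 = 10843.50 − 6537.50 = 4306.00.
Lower fence = Q1 − 1.5·IQR = 6537.50 − 6459.00 = 78.50.
Upper fence = Q3 + 1.5·IQR = 10843.50 + 6459.00 = 17302.50.
18055 lies above the upper fence.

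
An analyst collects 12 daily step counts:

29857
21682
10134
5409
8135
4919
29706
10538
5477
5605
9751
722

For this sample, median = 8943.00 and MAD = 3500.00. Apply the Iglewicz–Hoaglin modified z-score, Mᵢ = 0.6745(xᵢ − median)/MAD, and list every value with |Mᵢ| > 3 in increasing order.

|Mᵢ| > 3 ⇔ |xᵢ − 8943.00| > 3·3500.00/0.6745 = 15567.09.
So outliers lie outside [-6624.09, 24510.09].
29706: M = 4.00 → outlier.
29857: M = 4.03 → outlier.

29706, 29857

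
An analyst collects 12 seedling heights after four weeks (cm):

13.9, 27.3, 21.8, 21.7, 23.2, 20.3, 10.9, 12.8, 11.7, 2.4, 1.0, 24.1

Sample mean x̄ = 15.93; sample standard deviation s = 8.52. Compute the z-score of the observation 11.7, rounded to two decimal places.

z = (11.7 − 15.93) / 8.52 = -0.50.

-0.50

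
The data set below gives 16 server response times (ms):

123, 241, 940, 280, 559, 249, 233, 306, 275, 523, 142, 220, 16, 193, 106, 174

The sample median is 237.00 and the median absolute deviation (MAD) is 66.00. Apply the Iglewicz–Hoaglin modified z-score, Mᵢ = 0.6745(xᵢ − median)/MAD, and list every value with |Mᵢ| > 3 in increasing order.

559, 940

|Mᵢ| > 3 ⇔ |xᵢ − 237.00| > 3·66.00/0.6745 = 293.55.
So outliers lie outside [-56.55, 530.55].
559: M = 3.29 → outlier.
940: M = 7.18 → outlier.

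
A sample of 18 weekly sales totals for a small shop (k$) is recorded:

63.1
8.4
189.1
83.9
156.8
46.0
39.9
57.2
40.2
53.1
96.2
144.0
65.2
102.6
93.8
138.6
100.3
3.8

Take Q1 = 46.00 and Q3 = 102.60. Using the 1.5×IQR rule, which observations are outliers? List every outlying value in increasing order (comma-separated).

IQR = Q3 − Q1 = 102.60 − 46.00 = 56.60.
Lower fence = Q1 − 1.5·IQR = 46.00 − 84.90 = -38.90.
Upper fence = Q3 + 1.5·IQR = 102.60 + 84.90 = 187.50.
189.1 > 187.50 → outlier.
All remaining values lie within [-38.90, 187.50].

189.1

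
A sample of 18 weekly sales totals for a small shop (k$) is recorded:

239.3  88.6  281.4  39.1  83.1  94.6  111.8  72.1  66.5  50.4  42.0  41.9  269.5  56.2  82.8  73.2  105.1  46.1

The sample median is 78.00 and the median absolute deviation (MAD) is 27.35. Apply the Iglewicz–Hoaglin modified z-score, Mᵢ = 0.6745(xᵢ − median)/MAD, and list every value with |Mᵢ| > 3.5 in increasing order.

|Mᵢ| > 3.5 ⇔ |xᵢ − 78.00| > 3.5·27.35/0.6745 = 141.92.
So outliers lie outside [-63.92, 219.92].
239.3: M = 3.98 → outlier.
269.5: M = 4.72 → outlier.
281.4: M = 5.02 → outlier.

239.3, 269.5, 281.4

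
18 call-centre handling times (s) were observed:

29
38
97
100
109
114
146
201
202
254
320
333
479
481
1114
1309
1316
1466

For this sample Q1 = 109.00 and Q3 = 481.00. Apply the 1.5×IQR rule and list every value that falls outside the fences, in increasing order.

1114, 1309, 1316, 1466

IQR = Q3 − Q1 = 481.00 − 109.00 = 372.00.
Lower fence = Q1 − 1.5·IQR = 109.00 − 558.00 = -449.00.
Upper fence = Q3 + 1.5·IQR = 481.00 + 558.00 = 1039.00.
1114 > 1039.00 → outlier.
1309 > 1039.00 → outlier.
1316 > 1039.00 → outlier.
1466 > 1039.00 → outlier.
All remaining values lie within [-449.00, 1039.00].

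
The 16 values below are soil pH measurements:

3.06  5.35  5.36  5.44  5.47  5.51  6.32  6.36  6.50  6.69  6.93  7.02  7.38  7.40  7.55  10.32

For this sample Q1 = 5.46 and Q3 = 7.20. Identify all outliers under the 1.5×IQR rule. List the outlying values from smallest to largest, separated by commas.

IQR = Q3 − Q1 = 7.20 − 5.46 = 1.74.
Lower fence = Q1 − 1.5·IQR = 5.46 − 2.61 = 2.85.
Upper fence = Q3 + 1.5·IQR = 7.20 + 2.61 = 9.81.
10.32 > 9.81 → outlier.
All remaining values lie within [2.85, 9.81].

10.32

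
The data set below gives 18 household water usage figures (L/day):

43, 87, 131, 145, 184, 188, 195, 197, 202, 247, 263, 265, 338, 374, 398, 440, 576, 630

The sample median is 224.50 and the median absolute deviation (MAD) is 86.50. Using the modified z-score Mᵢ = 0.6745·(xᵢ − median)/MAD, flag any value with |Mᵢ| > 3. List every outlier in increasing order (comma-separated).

630

|Mᵢ| > 3 ⇔ |xᵢ − 224.50| > 3·86.50/0.6745 = 384.73.
So outliers lie outside [-160.23, 609.23].
630: M = 3.16 → outlier.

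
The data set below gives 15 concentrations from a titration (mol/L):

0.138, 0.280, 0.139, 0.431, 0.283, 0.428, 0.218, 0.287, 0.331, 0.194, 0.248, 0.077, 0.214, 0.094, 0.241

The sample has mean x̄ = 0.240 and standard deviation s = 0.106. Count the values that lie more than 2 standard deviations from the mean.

0

Cutoffs: x̄ ± 2s = [0.028, 0.452].
Every value lies within the cutoffs.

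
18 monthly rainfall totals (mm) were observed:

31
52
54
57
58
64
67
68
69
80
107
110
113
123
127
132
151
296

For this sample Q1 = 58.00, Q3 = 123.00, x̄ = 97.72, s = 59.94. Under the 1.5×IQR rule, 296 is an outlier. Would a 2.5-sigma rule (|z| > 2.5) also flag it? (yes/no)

z = (296 − 97.72) / 59.94 = 3.31.
|z| = 3.31 > 2.5.

yes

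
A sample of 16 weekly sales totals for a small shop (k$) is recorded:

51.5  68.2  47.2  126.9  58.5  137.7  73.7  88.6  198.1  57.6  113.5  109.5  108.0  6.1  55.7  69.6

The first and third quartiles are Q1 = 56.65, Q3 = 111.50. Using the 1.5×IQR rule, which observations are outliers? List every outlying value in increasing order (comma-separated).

IQR = Q3 − Q1 = 111.50 − 56.65 = 54.85.
Lower fence = Q1 − 1.5·IQR = 56.65 − 82.275 = -25.625.
Upper fence = Q3 + 1.5·IQR = 111.50 + 82.275 = 193.775.
198.1 > 193.775 → outlier.
All remaining values lie within [-25.625, 193.775].

198.1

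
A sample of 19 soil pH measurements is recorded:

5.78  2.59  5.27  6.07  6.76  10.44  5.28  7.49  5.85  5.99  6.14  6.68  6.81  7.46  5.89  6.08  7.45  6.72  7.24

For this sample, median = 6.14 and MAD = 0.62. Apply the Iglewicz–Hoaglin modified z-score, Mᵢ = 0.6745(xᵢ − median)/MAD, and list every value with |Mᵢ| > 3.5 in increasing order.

2.59, 10.44

|Mᵢ| > 3.5 ⇔ |xᵢ − 6.14| > 3.5·0.62/0.6745 = 3.22.
So outliers lie outside [2.92, 9.36].
2.59: M = -3.86 → outlier.
10.44: M = 4.68 → outlier.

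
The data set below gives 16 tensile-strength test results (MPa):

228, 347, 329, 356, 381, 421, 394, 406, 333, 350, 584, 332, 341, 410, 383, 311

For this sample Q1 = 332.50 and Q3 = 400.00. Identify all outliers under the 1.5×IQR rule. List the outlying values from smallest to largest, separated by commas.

228, 584

IQR = Q3 − Q1 = 400.00 − 332.50 = 67.50.
Lower fence = Q1 − 1.5·IQR = 332.50 − 101.25 = 231.25.
Upper fence = Q3 + 1.5·IQR = 400.00 + 101.25 = 501.25.
228 < 231.25 → outlier.
584 > 501.25 → outlier.
All remaining values lie within [231.25, 501.25].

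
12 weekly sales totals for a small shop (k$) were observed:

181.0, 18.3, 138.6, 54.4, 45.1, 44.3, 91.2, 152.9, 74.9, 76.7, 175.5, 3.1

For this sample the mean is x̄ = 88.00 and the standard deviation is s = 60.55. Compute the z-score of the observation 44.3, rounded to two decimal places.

z = (44.3 − 88.00) / 60.55 = -0.72.

-0.72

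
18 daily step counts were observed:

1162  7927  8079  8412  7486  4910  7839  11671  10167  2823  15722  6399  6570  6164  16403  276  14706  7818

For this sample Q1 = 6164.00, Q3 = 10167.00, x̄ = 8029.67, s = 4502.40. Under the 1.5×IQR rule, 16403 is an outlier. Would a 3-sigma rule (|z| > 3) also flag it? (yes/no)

no

z = (16403 − 8029.67) / 4502.40 = 1.86.
|z| = 1.86 ≤ 3.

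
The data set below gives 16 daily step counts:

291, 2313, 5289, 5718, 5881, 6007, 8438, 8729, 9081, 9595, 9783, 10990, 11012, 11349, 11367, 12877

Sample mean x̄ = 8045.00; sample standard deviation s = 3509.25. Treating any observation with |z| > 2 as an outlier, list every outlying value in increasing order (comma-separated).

291

Cutoffs at x̄ ± 2s: 8045.00 ± 2·3509.25 = [1026.50, 15063.50].
291: z = -2.21, |z| > 2 → outlier.
Every other value lies within [1026.50, 15063.50].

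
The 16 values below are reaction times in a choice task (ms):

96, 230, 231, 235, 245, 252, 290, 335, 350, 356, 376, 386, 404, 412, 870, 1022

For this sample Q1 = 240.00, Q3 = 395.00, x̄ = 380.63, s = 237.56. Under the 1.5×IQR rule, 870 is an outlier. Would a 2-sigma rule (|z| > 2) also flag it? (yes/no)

yes

z = (870 − 380.63) / 237.56 = 2.06.
|z| = 2.06 > 2.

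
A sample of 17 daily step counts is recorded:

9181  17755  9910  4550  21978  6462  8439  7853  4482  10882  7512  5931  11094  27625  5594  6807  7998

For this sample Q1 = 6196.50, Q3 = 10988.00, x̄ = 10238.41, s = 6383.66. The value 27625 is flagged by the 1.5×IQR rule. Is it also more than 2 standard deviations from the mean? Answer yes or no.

yes

z = (27625 − 10238.41) / 6383.66 = 2.72.
|z| = 2.72 > 2.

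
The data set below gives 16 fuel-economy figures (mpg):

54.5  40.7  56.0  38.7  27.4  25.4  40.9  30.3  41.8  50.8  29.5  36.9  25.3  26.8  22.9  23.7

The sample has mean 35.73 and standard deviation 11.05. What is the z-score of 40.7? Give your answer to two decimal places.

0.45

z = (40.7 − 35.73) / 11.05 = 0.45.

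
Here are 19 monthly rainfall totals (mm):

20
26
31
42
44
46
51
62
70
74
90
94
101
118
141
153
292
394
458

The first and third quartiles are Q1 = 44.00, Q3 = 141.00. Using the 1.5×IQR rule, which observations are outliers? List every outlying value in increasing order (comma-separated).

292, 394, 458

IQR = Q3 − Q1 = 141.00 − 44.00 = 97.00.
Lower fence = Q1 − 1.5·IQR = 44.00 − 145.50 = -101.50.
Upper fence = Q3 + 1.5·IQR = 141.00 + 145.50 = 286.50.
292 > 286.50 → outlier.
394 > 286.50 → outlier.
458 > 286.50 → outlier.
All remaining values lie within [-101.50, 286.50].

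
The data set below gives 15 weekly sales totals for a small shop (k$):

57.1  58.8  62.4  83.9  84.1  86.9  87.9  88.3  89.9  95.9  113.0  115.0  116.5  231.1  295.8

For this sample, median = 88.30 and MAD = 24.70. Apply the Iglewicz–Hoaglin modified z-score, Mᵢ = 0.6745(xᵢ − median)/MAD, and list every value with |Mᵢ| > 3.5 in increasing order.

231.1, 295.8

|Mᵢ| > 3.5 ⇔ |xᵢ − 88.30| > 3.5·24.70/0.6745 = 128.17.
So outliers lie outside [-39.87, 216.47].
231.1: M = 3.90 → outlier.
295.8: M = 5.67 → outlier.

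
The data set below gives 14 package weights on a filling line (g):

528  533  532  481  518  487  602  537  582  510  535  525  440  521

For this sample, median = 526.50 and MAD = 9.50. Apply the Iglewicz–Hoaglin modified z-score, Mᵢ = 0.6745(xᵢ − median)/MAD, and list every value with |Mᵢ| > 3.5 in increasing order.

|Mᵢ| > 3.5 ⇔ |xᵢ − 526.50| > 3.5·9.50/0.6745 = 49.30.
So outliers lie outside [477.20, 575.80].
440: M = -6.14 → outlier.
582: M = 3.94 → outlier.
602: M = 5.36 → outlier.

440, 582, 602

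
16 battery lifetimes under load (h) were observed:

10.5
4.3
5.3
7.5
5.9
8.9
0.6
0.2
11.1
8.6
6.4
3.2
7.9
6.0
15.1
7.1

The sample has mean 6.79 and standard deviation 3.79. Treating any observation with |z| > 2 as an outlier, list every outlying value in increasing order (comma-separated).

Cutoffs at x̄ ± 2s: 6.79 ± 2·3.79 = [-0.79, 14.37].
15.1: z = 2.19, |z| > 2 → outlier.
Every other value lies within [-0.79, 14.37].

15.1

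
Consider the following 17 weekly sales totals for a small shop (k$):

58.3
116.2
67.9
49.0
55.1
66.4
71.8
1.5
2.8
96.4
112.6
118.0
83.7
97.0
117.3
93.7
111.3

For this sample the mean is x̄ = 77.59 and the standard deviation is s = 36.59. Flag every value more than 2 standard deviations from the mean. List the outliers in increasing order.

Cutoffs at x̄ ± 2s: 77.59 ± 2·36.59 = [4.41, 150.77].
1.5: z = -2.08, |z| > 2 → outlier.
2.8: z = -2.04, |z| > 2 → outlier.
Every other value lies within [4.41, 150.77].

1.5, 2.8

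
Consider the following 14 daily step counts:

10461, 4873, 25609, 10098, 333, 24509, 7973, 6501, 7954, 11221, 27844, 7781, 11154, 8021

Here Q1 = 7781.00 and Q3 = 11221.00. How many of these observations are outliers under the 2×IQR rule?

IQR = 3440.00; fences at 7781.00 − 6880.00 = 901.00 and 11221.00 + 6880.00 = 18101.00.
Outside the cutoffs: 333, 24509, 25609, 27844.

4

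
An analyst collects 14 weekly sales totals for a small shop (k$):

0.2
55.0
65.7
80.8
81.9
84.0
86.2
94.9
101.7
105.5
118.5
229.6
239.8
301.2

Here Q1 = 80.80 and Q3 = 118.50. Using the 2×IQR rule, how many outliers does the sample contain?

4

IQR = 37.70; fences at 80.80 − 75.40 = 5.40 and 118.50 + 75.40 = 193.90.
Outside the cutoffs: 0.2, 229.6, 239.8, 301.2.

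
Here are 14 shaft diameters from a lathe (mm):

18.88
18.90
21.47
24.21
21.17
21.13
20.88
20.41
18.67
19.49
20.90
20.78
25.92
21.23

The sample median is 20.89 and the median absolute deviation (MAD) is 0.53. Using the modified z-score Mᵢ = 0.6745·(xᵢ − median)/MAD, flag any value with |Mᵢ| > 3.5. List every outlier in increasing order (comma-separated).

24.21, 25.92

|Mᵢ| > 3.5 ⇔ |xᵢ − 20.89| > 3.5·0.53/0.6745 = 2.75.
So outliers lie outside [18.14, 23.64].
24.21: M = 4.23 → outlier.
25.92: M = 6.40 → outlier.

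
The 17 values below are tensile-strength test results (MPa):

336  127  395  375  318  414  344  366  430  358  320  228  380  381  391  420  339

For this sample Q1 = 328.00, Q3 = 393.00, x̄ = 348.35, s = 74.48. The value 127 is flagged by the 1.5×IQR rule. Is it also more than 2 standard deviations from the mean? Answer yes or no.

z = (127 − 348.35) / 74.48 = -2.97.
|z| = 2.97 > 2.

yes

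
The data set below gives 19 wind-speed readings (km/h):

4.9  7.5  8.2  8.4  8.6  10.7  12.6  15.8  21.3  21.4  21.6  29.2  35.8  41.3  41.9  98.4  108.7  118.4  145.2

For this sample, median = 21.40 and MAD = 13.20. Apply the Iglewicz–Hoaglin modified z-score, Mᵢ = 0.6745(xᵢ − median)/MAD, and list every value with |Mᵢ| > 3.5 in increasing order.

98.4, 108.7, 118.4, 145.2

|Mᵢ| > 3.5 ⇔ |xᵢ − 21.40| > 3.5·13.20/0.6745 = 68.50.
So outliers lie outside [-47.10, 89.90].
98.4: M = 3.93 → outlier.
108.7: M = 4.46 → outlier.
118.4: M = 4.96 → outlier.
145.2: M = 6.33 → outlier.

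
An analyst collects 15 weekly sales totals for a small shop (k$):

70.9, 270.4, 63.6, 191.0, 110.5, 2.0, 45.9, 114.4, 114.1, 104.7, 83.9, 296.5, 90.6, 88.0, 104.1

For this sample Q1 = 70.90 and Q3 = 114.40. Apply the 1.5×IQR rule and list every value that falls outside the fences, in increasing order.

2.0, 191.0, 270.4, 296.5

IQR = Q3 − Q1 = 114.40 − 70.90 = 43.50.
Lower fence = Q1 − 1.5·IQR = 70.90 − 65.25 = 5.65.
Upper fence = Q3 + 1.5·IQR = 114.40 + 65.25 = 179.65.
2.0 < 5.65 → outlier.
191.0 > 179.65 → outlier.
270.4 > 179.65 → outlier.
296.5 > 179.65 → outlier.
All remaining values lie within [5.65, 179.65].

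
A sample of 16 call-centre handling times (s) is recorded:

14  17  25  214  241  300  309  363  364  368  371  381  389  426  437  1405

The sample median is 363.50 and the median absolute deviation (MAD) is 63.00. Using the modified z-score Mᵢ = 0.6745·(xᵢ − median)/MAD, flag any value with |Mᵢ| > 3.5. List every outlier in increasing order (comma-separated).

|Mᵢ| > 3.5 ⇔ |xᵢ − 363.50| > 3.5·63.00/0.6745 = 326.91.
So outliers lie outside [36.59, 690.41].
14: M = -3.74 → outlier.
17: M = -3.71 → outlier.
25: M = -3.62 → outlier.
1405: M = 11.15 → outlier.

14, 17, 25, 1405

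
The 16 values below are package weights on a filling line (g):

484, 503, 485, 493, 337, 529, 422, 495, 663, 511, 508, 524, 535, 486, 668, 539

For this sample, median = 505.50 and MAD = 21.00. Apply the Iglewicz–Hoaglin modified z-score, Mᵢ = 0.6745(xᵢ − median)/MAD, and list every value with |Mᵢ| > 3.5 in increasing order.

|Mᵢ| > 3.5 ⇔ |xᵢ − 505.50| > 3.5·21.00/0.6745 = 108.97.
So outliers lie outside [396.53, 614.47].
337: M = -5.41 → outlier.
663: M = 5.06 → outlier.
668: M = 5.22 → outlier.

337, 663, 668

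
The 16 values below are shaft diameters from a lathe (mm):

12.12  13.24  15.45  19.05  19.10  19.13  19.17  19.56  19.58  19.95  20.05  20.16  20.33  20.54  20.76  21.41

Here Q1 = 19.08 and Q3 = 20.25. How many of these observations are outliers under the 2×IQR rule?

3

IQR = 1.17; fences at 19.08 − 2.34 = 16.74 and 20.25 + 2.34 = 22.59.
Outside the cutoffs: 12.12, 13.24, 15.45.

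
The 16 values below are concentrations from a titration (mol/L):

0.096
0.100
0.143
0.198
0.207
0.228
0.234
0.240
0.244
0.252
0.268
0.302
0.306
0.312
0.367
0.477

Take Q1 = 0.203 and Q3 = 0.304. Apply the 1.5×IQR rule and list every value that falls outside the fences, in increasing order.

0.477

IQR = Q3 − Q1 = 0.304 − 0.203 = 0.101.
Lower fence = Q1 − 1.5·IQR = 0.203 − 0.1515 = 0.0515.
Upper fence = Q3 + 1.5·IQR = 0.304 + 0.1515 = 0.4555.
0.477 > 0.4555 → outlier.
All remaining values lie within [0.0515, 0.4555].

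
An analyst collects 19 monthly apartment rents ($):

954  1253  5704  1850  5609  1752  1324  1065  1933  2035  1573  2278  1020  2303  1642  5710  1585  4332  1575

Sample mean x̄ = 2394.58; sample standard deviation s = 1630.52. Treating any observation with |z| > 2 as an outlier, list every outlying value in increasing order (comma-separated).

Cutoffs at x̄ ± 2s: 2394.58 ± 2·1630.52 = [-866.46, 5655.62].
5704: z = 2.03, |z| > 2 → outlier.
5710: z = 2.03, |z| > 2 → outlier.
Every other value lies within [-866.46, 5655.62].

5704, 5710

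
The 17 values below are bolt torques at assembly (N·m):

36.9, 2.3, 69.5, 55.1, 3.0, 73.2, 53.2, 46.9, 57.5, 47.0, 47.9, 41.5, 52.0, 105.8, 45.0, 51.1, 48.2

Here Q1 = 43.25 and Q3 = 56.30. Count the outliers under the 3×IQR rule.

IQR = 13.05; fences at 43.25 − 39.15 = 4.10 and 56.30 + 39.15 = 95.45.
Outside the cutoffs: 2.3, 3.0, 105.8.

3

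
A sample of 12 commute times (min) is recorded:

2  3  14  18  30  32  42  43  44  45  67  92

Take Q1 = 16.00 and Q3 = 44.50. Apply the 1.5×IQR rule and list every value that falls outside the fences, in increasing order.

IQR = Q3 − Q1 = 44.50 − 16.00 = 28.50.
Lower fence = Q1 − 1.5·IQR = 16.00 − 42.75 = -26.75.
Upper fence = Q3 + 1.5·IQR = 44.50 + 42.75 = 87.25.
92 > 87.25 → outlier.
All remaining values lie within [-26.75, 87.25].

92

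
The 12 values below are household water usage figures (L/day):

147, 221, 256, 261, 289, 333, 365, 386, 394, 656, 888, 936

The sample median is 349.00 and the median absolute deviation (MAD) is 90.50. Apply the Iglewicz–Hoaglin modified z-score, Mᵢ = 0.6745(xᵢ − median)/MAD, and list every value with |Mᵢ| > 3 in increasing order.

888, 936

|Mᵢ| > 3 ⇔ |xᵢ − 349.00| > 3·90.50/0.6745 = 402.52.
So outliers lie outside [-53.52, 751.52].
888: M = 4.02 → outlier.
936: M = 4.37 → outlier.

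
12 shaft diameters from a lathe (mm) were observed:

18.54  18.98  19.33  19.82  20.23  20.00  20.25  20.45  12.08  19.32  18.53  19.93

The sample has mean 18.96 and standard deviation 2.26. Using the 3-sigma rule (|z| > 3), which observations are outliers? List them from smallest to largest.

Cutoffs at x̄ ± 3s: 18.96 ± 3·2.26 = [12.18, 25.74].
12.08: z = -3.04, |z| > 3 → outlier.
Every other value lies within [12.18, 25.74].

12.08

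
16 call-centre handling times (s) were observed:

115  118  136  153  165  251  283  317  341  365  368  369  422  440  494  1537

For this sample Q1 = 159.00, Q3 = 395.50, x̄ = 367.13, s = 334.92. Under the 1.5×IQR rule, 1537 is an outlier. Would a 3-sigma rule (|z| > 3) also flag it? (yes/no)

yes

z = (1537 − 367.13) / 334.92 = 3.49.
|z| = 3.49 > 3.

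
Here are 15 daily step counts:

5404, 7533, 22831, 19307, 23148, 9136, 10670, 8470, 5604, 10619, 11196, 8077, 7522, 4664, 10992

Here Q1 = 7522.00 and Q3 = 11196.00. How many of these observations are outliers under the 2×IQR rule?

3

IQR = 3674.00; fences at 7522.00 − 7348.00 = 174.00 and 11196.00 + 7348.00 = 18544.00.
Outside the cutoffs: 19307, 22831, 23148.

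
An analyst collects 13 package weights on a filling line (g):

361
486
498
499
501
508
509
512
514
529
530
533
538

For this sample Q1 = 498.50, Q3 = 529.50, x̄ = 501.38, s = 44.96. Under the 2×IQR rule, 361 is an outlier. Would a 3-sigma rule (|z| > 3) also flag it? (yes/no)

yes

z = (361 − 501.38) / 44.96 = -3.12.
|z| = 3.12 > 3.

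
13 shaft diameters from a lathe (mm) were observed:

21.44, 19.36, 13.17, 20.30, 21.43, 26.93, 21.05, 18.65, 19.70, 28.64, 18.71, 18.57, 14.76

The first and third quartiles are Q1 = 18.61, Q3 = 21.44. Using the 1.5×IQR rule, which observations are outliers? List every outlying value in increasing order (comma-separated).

13.17, 26.93, 28.64

IQR = Q3 − Q1 = 21.44 − 18.61 = 2.83.
Lower fence = Q1 − 1.5·IQR = 18.61 − 4.245 = 14.365.
Upper fence = Q3 + 1.5·IQR = 21.44 + 4.245 = 25.685.
13.17 < 14.365 → outlier.
26.93 > 25.685 → outlier.
28.64 > 25.685 → outlier.
All remaining values lie within [14.365, 25.685].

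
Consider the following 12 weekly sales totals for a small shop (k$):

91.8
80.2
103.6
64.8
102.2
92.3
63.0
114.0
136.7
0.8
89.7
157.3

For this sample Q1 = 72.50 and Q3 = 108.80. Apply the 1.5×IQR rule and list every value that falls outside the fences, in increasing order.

IQR = Q3 − Q1 = 108.80 − 72.50 = 36.30.
Lower fence = Q1 − 1.5·IQR = 72.50 − 54.45 = 18.05.
Upper fence = Q3 + 1.5·IQR = 108.80 + 54.45 = 163.25.
0.8 < 18.05 → outlier.
All remaining values lie within [18.05, 163.25].

0.8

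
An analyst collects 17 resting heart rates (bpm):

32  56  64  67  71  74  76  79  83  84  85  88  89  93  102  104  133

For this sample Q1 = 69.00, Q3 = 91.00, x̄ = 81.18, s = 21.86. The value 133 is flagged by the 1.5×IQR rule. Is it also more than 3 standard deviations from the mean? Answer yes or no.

no

z = (133 − 81.18) / 21.86 = 2.37.
|z| = 2.37 ≤ 3.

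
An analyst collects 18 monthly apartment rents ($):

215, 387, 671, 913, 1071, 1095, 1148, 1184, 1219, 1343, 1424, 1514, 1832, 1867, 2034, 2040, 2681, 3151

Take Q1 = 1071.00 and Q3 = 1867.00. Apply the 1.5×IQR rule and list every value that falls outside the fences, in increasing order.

3151

IQR = Q3 − Q1 = 1867.00 − 1071.00 = 796.00.
Lower fence = Q1 − 1.5·IQR = 1071.00 − 1194.00 = -123.00.
Upper fence = Q3 + 1.5·IQR = 1867.00 + 1194.00 = 3061.00.
3151 > 3061.00 → outlier.
All remaining values lie within [-123.00, 3061.00].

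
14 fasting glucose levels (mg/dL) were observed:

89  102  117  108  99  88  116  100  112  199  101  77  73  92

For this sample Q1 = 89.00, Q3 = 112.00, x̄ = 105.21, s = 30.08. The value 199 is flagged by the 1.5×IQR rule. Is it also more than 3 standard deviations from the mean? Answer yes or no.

z = (199 − 105.21) / 30.08 = 3.12.
|z| = 3.12 > 3.

yes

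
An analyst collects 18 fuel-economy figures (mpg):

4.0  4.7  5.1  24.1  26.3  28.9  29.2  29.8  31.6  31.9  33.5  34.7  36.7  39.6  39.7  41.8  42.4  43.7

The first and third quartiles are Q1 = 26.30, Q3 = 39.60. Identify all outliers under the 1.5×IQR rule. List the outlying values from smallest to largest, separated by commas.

4.0, 4.7, 5.1

IQR = Q3 − Q1 = 39.60 − 26.30 = 13.30.
Lower fence = Q1 − 1.5·IQR = 26.30 − 19.95 = 6.35.
Upper fence = Q3 + 1.5·IQR = 39.60 + 19.95 = 59.55.
4.0 < 6.35 → outlier.
4.7 < 6.35 → outlier.
5.1 < 6.35 → outlier.
All remaining values lie within [6.35, 59.55].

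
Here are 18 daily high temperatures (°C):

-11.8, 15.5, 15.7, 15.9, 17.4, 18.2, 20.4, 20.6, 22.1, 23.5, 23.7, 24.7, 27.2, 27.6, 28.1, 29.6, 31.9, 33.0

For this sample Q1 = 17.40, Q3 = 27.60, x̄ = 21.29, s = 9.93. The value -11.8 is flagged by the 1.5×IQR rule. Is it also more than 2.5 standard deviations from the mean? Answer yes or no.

yes

z = (-11.8 − 21.29) / 9.93 = -3.33.
|z| = 3.33 > 2.5.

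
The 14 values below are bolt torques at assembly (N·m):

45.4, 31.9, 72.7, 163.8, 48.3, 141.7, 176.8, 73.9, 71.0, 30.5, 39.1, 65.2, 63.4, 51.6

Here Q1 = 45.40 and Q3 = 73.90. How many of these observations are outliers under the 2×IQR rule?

IQR = 28.50; fences at 45.40 − 57.00 = -11.60 and 73.90 + 57.00 = 130.90.
Outside the cutoffs: 141.7, 163.8, 176.8.

3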